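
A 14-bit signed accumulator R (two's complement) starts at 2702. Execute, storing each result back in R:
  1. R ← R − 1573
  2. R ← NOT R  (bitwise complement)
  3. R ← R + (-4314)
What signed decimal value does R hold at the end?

-5444

Start: R = 2702 = 00101010001110.
R = 2702 − 1573 = 1129 = 00010001101001
R = NOT 00010001101001 = 11101110010110 = -1130
R = -1130 + (-4314) = -5444 = 10101010111100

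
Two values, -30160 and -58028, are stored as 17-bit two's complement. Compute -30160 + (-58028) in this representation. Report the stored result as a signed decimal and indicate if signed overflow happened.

42884; overflow

-30160 → 11000101000110000
-58028 → 10001110101010100
  11000101000110000
+ 10001110101010100
= 01010011110000100  (discard carry-out 1)
Result 01010011110000100: MSB = 0 → value 42884.
Both addends are negative but the stored result is non-negative: signed overflow. The true value -30160 + (-58028) = -88188 lies outside [-65536, 65535].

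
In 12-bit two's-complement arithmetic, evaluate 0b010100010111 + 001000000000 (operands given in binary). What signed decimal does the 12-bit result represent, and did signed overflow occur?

0b010100010111 → 010100010111 = 1303 (signed)
001000000000 = 512 (signed)
  010100010111
+ 001000000000
= 011100010111
Result 011100010111: MSB = 0 → value 1815.
Both addends are non-negative and so is the stored result: no signed overflow.

1815; no overflow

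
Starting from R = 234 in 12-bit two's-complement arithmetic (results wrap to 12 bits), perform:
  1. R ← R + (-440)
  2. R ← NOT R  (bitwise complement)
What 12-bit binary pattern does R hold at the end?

000011001101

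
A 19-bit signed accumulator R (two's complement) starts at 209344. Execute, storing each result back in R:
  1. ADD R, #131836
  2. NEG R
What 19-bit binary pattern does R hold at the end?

Start: R = 209344 = 0110011000111000000.
R = 209344 + 131836 = 341180; wraps to -183108 = 1010011010010111100
R = −(-183108) = 183108 = 0101100101101000100

0101100101101000100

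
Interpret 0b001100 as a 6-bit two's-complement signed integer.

MSB is 0, so the value is non-negative: 001100 = 12.

12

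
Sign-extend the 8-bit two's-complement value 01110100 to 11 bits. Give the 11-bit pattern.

00001110100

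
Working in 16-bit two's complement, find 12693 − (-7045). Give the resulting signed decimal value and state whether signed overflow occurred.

12693 → 0011000110010101
-7045 → 1110010001111011
Subtract via negate-and-add: invert 1110010001111011 + 1 = 0001101110000101 (i.e. 7045).
  0011000110010101
+ 0001101110000101
= 0100110100011010
Result 0100110100011010: MSB = 0 → value 19738.
Both addends (after negating the subtrahend) are non-negative and so is the stored result: no signed overflow.

19738; no overflow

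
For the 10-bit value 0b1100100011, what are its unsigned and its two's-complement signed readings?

Unsigned: 1100100011 = 803.
Signed: MSB=1 → 803 − 1024 = -221.

unsigned = 803, signed = -221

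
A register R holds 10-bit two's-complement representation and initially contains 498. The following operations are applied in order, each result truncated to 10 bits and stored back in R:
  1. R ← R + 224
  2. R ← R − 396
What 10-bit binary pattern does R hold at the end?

0101000110

Start: R = 498 = 0111110010.
R = 498 + 224 = 722; wraps to -302 = 1011010010
R = -302 − 396 = -698; wraps to 326 = 0101000110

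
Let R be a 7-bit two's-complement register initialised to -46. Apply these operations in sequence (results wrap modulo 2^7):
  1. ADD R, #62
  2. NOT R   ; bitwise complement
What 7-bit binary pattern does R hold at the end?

Start: R = -46 = 1010010.
R = -46 + 62 = 16 = 0010000
R = NOT 0010000 = 1101111 = -17

1101111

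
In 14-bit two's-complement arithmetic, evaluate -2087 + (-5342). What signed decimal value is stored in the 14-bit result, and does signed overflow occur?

-7429; no overflow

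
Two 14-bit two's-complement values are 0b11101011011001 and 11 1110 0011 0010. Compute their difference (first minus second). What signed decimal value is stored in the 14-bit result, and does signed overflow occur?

-857; no overflow

0b11101011011001 → 11101011011001 = -1319 (signed)
11 1110 0011 0010 → 11111000110010 = -462 (signed)
Subtract via negate-and-add: invert 11111000110010 + 1 = 00000111001110 (i.e. 462).
  11101011011001
+ 00000111001110
= 11110010100111
Result 11110010100111: MSB = 1 → 15527 − 16384 = -857.
Addends (after negating the subtrahend) have opposite signs, so signed overflow cannot occur.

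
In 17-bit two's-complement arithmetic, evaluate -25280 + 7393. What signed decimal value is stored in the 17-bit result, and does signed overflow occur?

-25280 → 11001110101000000
7393 → 00001110011100001
  11001110101000000
+ 00001110011100001
= 11011101000100001
Result 11011101000100001: MSB = 1 → 113185 − 131072 = -17887.
Addends have opposite signs, so signed overflow cannot occur.

-17887; no overflow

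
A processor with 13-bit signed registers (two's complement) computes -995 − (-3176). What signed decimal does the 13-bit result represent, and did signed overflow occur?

-995 → 1110000011101
-3176 → 1001110011000
Subtract via negate-and-add: invert 1001110011000 + 1 = 0110001101000 (i.e. 3176).
  1110000011101
+ 0110001101000
= 0100010000101  (discard carry-out 1)
Result 0100010000101: MSB = 0 → value 2181.
Addends (after negating the subtrahend) have opposite signs, so signed overflow cannot occur.

2181; no overflow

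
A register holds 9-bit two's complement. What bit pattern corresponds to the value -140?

|-140| = 140 = 010001100 in 9 bits.
Invert the bits: 101110011. Add 1: 101110100.

101110100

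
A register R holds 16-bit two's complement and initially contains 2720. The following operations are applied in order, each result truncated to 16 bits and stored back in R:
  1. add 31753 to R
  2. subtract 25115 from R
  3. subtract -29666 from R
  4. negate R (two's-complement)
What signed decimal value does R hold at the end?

26512

Start: R = 2720 = 0000101010100000.
R = 2720 + 31753 = 34473; wraps to -31063 = 1000011010101001
R = -31063 − 25115 = -56178; wraps to 9358 = 0010010010001110
R = 9358 − (-29666) = 39024; wraps to -26512 = 1001100001110000
R = −(-26512) = 26512 = 0110011110010000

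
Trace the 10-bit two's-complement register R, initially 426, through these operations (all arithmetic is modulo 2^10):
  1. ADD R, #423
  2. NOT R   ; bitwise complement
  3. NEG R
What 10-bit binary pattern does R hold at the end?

1101010010

Start: R = 426 = 0110101010.
R = 426 + 423 = 849; wraps to -175 = 1101010001
R = NOT 1101010001 = 0010101110 = 174
R = −(174) = -174 = 1101010010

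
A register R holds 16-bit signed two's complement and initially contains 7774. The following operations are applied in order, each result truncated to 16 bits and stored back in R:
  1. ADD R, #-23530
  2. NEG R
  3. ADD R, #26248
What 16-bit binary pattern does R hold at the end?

Start: R = 7774 = 0001111001011110.
R = 7774 + (-23530) = -15756 = 1100001001110100
R = −(-15756) = 15756 = 0011110110001100
R = 15756 + 26248 = 42004; wraps to -23532 = 1010010000010100

1010010000010100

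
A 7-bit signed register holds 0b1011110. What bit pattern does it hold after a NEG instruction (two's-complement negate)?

0100010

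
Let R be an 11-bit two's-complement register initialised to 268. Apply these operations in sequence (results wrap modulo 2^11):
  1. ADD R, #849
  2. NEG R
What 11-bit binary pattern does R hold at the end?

01110100011

Start: R = 268 = 00100001100.
R = 268 + 849 = 1117; wraps to -931 = 10001011101
R = −(-931) = 931 = 01110100011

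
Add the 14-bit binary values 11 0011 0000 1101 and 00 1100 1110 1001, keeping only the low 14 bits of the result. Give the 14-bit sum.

  11001100001101
+ 00110011101001
= 11111111110110

11111111110110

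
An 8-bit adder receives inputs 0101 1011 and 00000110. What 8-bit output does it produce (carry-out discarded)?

01100001

  01011011
+ 00000110
= 01100001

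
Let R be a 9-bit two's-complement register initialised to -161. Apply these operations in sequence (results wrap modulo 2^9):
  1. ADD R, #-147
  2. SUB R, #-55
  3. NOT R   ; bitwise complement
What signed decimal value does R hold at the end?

252

Start: R = -161 = 101011111.
R = -161 + (-147) = -308; wraps to 204 = 011001100
R = 204 − (-55) = 259; wraps to -253 = 100000011
R = NOT 100000011 = 011111100 = 252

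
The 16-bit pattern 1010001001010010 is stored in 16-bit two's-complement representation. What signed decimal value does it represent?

MSB is 1, so the value is negative.
Invert: 0101110110101101. Add 1: 0101110110101110 = 23982. So the value is −23982.

-23982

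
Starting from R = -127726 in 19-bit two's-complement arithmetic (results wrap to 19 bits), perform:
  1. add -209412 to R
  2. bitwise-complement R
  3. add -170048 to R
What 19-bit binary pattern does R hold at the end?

0101000110010110001

Start: R = -127726 = 1100000110100010010.
R = -127726 + (-209412) = -337138; wraps to 187150 = 0101101101100001110
R = NOT 0101101101100001110 = 1010010010011110001 = -187151
R = -187151 + (-170048) = -357199; wraps to 167089 = 0101000110010110001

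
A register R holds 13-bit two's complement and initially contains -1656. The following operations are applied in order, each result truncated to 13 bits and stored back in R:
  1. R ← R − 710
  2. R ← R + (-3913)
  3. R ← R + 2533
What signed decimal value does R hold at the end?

Start: R = -1656 = 1100110001000.
R = -1656 − 710 = -2366 = 1011011000010
R = -2366 + (-3913) = -6279; wraps to 1913 = 0011101111001
R = 1913 + 2533 = 4446; wraps to -3746 = 1000101011110

-3746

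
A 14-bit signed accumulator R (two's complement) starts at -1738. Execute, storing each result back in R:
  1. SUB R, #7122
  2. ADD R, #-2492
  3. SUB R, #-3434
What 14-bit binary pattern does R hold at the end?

10000100010010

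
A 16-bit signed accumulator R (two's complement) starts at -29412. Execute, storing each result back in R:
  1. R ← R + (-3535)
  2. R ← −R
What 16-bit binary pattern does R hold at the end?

Start: R = -29412 = 1000110100011100.
R = -29412 + (-3535) = -32947; wraps to 32589 = 0111111101001101
R = −(32589) = -32589 = 1000000010110011

1000000010110011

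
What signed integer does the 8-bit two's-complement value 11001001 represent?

MSB is 1, so the value is negative.
Invert: 00110110. Add 1: 00110111 = 55. So the value is −55.

-55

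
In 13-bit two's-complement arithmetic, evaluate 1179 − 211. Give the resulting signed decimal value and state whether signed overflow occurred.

968; no overflow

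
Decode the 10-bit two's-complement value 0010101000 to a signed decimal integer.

168

MSB is 0, so the value is non-negative: 0010101000 = 168.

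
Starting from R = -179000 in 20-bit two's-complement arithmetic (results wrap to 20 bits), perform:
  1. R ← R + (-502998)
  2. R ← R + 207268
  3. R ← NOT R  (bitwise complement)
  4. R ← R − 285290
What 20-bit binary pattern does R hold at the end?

Start: R = -179000 = 11010100010011001000.
R = -179000 + (-502998) = -681998; wraps to 366578 = 01011001011111110010
R = 366578 + 207268 = 573846; wraps to -474730 = 10001100000110010110
R = NOT 10001100000110010110 = 01110011111001101001 = 474729
R = 474729 − 285290 = 189439 = 00101110001111111111

00101110001111111111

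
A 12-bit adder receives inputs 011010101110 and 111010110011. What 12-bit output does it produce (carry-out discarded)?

010101100001

  011010101110
+ 111010110011
= 010101100001  (discard carry-out 1)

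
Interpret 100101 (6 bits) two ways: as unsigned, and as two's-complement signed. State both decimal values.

unsigned = 37, signed = -27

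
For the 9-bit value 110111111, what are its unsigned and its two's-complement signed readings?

unsigned = 447, signed = -65

Unsigned: 110111111 = 447.
Signed: MSB=1 → 447 − 512 = -65.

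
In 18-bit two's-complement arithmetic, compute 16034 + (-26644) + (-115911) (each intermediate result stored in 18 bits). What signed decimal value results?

16034 + (-26644) = -10610 (111101011010001110)
-10610 + (-115911) = -126521 (100001000111000111)

-126521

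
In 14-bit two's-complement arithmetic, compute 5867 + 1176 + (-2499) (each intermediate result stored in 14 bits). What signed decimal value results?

4544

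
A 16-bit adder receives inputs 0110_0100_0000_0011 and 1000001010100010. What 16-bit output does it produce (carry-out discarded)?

  0110010000000011
+ 1000001010100010
= 1110011010100101

1110011010100101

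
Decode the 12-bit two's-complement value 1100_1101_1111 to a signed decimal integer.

MSB is 1, so the value is negative.
Unsigned reading: 3295. Subtract 2^12 = 4096: 3295 − 4096 = -801.

-801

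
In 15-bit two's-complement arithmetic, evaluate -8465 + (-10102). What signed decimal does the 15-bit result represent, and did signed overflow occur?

-8465 → 101111011101111
-10102 → 101100010001010
  101111011101111
+ 101100010001010
= 011011101111001  (discard carry-out 1)
Result 011011101111001: MSB = 0 → value 14201.
Both addends are negative but the stored result is non-negative: signed overflow. The true value -8465 + (-10102) = -18567 lies outside [-16384, 16383].

14201; overflow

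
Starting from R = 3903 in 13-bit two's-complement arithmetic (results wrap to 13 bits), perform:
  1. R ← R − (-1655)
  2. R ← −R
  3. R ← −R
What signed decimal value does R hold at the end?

Start: R = 3903 = 0111100111111.
R = 3903 − (-1655) = 5558; wraps to -2634 = 1010110110110
R = −(-2634) = 2634 = 0101001001010
R = −(2634) = -2634 = 1010110110110

-2634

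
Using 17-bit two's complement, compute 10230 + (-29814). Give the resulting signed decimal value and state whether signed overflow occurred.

-19584; no overflow

10230 → 00010011111110110
-29814 → 11000101110001010
  00010011111110110
+ 11000101110001010
= 11011001110000000
Result 11011001110000000: MSB = 1 → 111488 − 131072 = -19584.
Addends have opposite signs, so signed overflow cannot occur.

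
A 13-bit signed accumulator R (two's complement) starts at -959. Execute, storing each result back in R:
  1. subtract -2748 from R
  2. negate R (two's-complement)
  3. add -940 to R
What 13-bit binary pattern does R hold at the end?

Start: R = -959 = 1110001000001.
R = -959 − (-2748) = 1789 = 0011011111101
R = −(1789) = -1789 = 1100100000011
R = -1789 + (-940) = -2729 = 1010101010111

1010101010111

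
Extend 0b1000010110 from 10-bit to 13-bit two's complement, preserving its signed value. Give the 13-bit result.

1111000010110

MSB of 1000010110 is 1; replicate it into the new high bits.
111|1000010110 → 1111000010110 (still -490).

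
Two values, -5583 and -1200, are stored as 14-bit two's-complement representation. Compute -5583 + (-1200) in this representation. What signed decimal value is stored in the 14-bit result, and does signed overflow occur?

-5583 → 10101000110001
-1200 → 11101101010000
  10101000110001
+ 11101101010000
= 10010110000001  (discard carry-out 1)
Result 10010110000001: MSB = 1 → 9601 − 16384 = -6783.
Both addends are negative and so is the stored result: no signed overflow.

-6783; no overflow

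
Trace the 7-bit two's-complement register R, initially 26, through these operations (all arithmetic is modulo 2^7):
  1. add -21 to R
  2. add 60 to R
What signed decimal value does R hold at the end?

-63

Start: R = 26 = 0011010.
R = 26 + (-21) = 5 = 0000101
R = 5 + 60 = 65; wraps to -63 = 1000001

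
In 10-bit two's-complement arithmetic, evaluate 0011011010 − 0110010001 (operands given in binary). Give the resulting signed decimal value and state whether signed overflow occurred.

-183; no overflow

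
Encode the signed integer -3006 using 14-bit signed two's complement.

11010001000010

|-3006| = 3006 = 00101110111110 in 14 bits.
Invert the bits: 11010001000001. Add 1: 11010001000010.
Check: 11010001000010 reads as 13378 − 16384 = -3006.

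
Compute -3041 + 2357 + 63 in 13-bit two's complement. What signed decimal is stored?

-621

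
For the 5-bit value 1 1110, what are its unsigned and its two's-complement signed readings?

unsigned = 30, signed = -2

Unsigned: 11110 = 30.
Signed: MSB=1 → 30 − 32 = -2.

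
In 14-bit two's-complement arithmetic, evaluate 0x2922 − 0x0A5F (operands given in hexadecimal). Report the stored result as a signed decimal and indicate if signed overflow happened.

0x2922 = 10100100100010 = -5854 (signed)
0x0A5F = 00101001011111 = 2655 (signed)
Subtract via negate-and-add: invert 00101001011111 + 1 = 11010110100001 (i.e. -2655).
  10100100100010
+ 11010110100001
= 01111011000011  (discard carry-out 1)
Result 01111011000011: MSB = 0 → value 7875.
Both addends (after negating the subtrahend) are negative but the stored result is non-negative: signed overflow. The true value -5854 − 2655 = -8509 lies outside [-8192, 8191].

7875; overflow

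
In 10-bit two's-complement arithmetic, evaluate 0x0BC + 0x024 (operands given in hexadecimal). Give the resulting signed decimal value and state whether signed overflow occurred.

224; no overflow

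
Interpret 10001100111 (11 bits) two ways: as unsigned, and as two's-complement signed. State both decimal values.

Unsigned: 10001100111 = 1127.
Signed: MSB=1 → 1127 − 2048 = -921.

unsigned = 1127, signed = -921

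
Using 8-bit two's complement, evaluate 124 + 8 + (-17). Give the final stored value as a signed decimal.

115

124 + 8 = 132 → wraps to -124 (10000100)
-124 + (-17) = -141 → wraps to 115 (01110011)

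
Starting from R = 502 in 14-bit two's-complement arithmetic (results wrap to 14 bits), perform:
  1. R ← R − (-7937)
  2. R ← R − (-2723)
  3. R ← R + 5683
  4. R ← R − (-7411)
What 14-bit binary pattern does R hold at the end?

01111011000000

Start: R = 502 = 00000111110110.
R = 502 − (-7937) = 8439; wraps to -7945 = 10000011110111
R = -7945 − (-2723) = -5222 = 10101110011010
R = -5222 + 5683 = 461 = 00000111001101
R = 461 − (-7411) = 7872 = 01111011000000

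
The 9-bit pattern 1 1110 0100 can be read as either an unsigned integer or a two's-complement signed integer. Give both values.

Unsigned: 111100100 = 484.
Signed: MSB=1 → 484 − 512 = -28.

unsigned = 484, signed = -28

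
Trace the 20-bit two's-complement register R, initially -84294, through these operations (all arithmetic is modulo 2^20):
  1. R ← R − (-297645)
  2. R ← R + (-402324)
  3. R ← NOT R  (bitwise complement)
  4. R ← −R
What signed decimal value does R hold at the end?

-188972

Start: R = -84294 = 11101011011010111010.
R = -84294 − (-297645) = 213351 = 00110100000101100111
R = 213351 + (-402324) = -188973 = 11010001110111010011
R = NOT 11010001110111010011 = 00101110001000101100 = 188972
R = −(188972) = -188972 = 11010001110111010100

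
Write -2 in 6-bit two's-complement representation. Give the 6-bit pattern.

111110

|-2| = 2 = 000010 in 6 bits.
Invert the bits: 111101. Add 1: 111110.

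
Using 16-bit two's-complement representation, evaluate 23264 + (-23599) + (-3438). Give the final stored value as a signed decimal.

-3773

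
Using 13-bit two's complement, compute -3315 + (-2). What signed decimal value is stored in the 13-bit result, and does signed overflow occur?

-3317; no overflow

-3315 → 1001100001101
-2 → 1111111111110
  1001100001101
+ 1111111111110
= 1001100001011  (discard carry-out 1)
Result 1001100001011: MSB = 1 → 4875 − 8192 = -3317.
Both addends are negative and so is the stored result: no signed overflow.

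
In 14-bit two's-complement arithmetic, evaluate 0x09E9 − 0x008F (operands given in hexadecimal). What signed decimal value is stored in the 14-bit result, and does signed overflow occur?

2394; no overflow

0x09E9 = 00100111101001 = 2537 (signed)
0x008F = 00000010001111 = 143 (signed)
Subtract via negate-and-add: invert 00000010001111 + 1 = 11111101110001 (i.e. -143).
  00100111101001
+ 11111101110001
= 00100101011010  (discard carry-out 1)
Result 00100101011010: MSB = 0 → value 2394.
Addends (after negating the subtrahend) have opposite signs, so signed overflow cannot occur.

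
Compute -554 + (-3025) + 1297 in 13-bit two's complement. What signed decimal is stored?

-2282

-554 + (-3025) = -3579 (1001000000101)
-3579 + 1297 = -2282 (1011100010110)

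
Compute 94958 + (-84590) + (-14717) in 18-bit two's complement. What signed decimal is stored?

-4349

94958 + (-84590) = 10368 (000010100010000000)
10368 + (-14717) = -4349 (111110111100000011)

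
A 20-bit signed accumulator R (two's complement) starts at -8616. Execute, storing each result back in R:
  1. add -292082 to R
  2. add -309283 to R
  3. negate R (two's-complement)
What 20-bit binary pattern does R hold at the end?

10010100111010111101

Start: R = -8616 = 11111101111001011000.
R = -8616 + (-292082) = -300698 = 10110110100101100110
R = -300698 + (-309283) = -609981; wraps to 438595 = 01101011000101000011
R = −(438595) = -438595 = 10010100111010111101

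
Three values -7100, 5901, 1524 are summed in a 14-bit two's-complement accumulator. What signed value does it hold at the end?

325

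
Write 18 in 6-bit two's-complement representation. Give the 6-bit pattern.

010010

18 is non-negative, so write it directly in 6 bits: 010010.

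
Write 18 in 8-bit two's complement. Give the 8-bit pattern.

00010010

18 is non-negative, so write it directly in 8 bits: 00010010.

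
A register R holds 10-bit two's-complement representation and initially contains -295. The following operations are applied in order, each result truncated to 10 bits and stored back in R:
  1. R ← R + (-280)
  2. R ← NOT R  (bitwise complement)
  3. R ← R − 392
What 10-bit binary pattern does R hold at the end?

Start: R = -295 = 1011011001.
R = -295 + (-280) = -575; wraps to 449 = 0111000001
R = NOT 0111000001 = 1000111110 = -450
R = -450 − 392 = -842; wraps to 182 = 0010110110

0010110110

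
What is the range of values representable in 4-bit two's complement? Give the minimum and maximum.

min = -8, max = 7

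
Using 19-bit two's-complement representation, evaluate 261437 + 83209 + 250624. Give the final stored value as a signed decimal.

261437 + 83209 = 344646 → wraps to -179642 (1010100001001000110)
-179642 + 250624 = 70982 (0010001010101000110)

70982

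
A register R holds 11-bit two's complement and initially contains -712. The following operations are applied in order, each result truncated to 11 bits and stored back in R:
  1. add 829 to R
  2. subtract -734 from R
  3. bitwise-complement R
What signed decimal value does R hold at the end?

-852

Start: R = -712 = 10100111000.
R = -712 + 829 = 117 = 00001110101
R = 117 − (-734) = 851 = 01101010011
R = NOT 01101010011 = 10010101100 = -852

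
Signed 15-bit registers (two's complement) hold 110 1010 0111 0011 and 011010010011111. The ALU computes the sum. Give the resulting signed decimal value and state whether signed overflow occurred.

110 1010 0111 0011 → 110101001110011 = -5517 (signed)
011010010011111 = 13471 (signed)
  110101001110011
+ 011010010011111
= 001111100010010  (discard carry-out 1)
Result 001111100010010: MSB = 0 → value 7954.
Addends have opposite signs, so signed overflow cannot occur.

7954; no overflow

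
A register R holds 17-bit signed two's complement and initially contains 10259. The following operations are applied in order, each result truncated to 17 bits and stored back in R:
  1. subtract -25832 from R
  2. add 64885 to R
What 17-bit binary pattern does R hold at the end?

11000101001110000

Start: R = 10259 = 00010100000010011.
R = 10259 − (-25832) = 36091 = 01000110011111011
R = 36091 + 64885 = 100976; wraps to -30096 = 11000101001110000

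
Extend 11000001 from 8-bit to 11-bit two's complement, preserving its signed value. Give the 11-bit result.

MSB of 11000001 is 1; replicate it into the new high bits.
111|11000001 → 11111000001 (still -63).

11111000001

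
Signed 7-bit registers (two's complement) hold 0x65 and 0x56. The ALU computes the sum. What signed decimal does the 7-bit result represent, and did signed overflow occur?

59; overflow

0x65 = 1100101 = -27 (signed)
0x56 = 1010110 = -42 (signed)
  1100101
+ 1010110
= 0111011  (discard carry-out 1)
Result 0111011: MSB = 0 → value 59.
Both addends are negative but the stored result is non-negative: signed overflow. The true value -27 + (-42) = -69 lies outside [-64, 63].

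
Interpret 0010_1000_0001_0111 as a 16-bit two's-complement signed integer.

MSB is 0, so the value is non-negative: 0010100000010111 = 10263.

10263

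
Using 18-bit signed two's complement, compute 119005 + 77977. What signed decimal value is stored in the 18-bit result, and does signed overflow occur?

-65162; overflow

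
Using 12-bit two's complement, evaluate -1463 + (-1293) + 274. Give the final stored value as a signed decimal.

1614

-1463 + (-1293) = -2756 → wraps to 1340 (010100111100)
1340 + 274 = 1614 (011001001110)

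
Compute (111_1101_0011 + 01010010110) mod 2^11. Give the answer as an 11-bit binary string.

01001101001

  11111010011
+ 01010010110
= 01001101001  (discard carry-out 1)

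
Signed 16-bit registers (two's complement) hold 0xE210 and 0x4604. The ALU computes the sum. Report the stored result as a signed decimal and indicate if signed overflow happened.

10260; no overflow

0xE210 = 1110001000010000 = -7664 (signed)
0x4604 = 0100011000000100 = 17924 (signed)
  1110001000010000
+ 0100011000000100
= 0010100000010100  (discard carry-out 1)
Result 0010100000010100: MSB = 0 → value 10260.
Addends have opposite signs, so signed overflow cannot occur.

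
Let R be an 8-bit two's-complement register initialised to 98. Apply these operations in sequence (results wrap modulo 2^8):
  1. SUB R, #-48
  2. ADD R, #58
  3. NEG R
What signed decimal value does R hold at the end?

Start: R = 98 = 01100010.
R = 98 − (-48) = 146; wraps to -110 = 10010010
R = -110 + 58 = -52 = 11001100
R = −(-52) = 52 = 00110100

52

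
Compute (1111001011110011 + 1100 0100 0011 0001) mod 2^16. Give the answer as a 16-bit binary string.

1011011100100100

  1111001011110011
+ 1100010000110001
= 1011011100100100  (discard carry-out 1)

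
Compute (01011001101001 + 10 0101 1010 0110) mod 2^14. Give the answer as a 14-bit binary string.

  01011001101001
+ 10010110100110
= 11110000001111

11110000001111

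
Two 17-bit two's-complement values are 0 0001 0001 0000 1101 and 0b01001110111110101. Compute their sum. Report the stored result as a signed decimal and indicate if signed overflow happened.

44802; no overflow

0 0001 0001 0000 1101 → 00001000100001101 = 4365 (signed)
0b01001110111110101 → 01001110111110101 = 40437 (signed)
  00001000100001101
+ 01001110111110101
= 01010111100000010
Result 01010111100000010: MSB = 0 → value 44802.
Both addends are non-negative and so is the stored result: no signed overflow.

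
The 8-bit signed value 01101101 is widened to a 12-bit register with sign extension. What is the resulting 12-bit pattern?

000001101101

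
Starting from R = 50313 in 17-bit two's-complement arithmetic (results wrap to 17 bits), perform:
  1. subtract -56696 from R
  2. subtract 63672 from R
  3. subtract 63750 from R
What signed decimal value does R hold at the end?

-20413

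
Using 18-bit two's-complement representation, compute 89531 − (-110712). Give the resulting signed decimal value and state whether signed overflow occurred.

89531 → 010101110110111011
-110712 → 100100111110001000
Subtract via negate-and-add: invert 100100111110001000 + 1 = 011011000001111000 (i.e. 110712).
  010101110110111011
+ 011011000001111000
= 110000111000110011
Result 110000111000110011: MSB = 1 → 200243 − 262144 = -61901.
Both addends (after negating the subtrahend) are non-negative but the stored result is negative: signed overflow. The true value 89531 − (-110712) = 200243 lies outside [-131072, 131071].

-61901; overflow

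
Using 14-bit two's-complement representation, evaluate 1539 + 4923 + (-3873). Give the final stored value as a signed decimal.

2589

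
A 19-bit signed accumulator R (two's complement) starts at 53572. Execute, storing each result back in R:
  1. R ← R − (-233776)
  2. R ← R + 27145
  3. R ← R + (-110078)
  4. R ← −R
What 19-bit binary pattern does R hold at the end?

Start: R = 53572 = 0001101000101000100.
R = 53572 − (-233776) = 287348; wraps to -236940 = 1000110001001110100
R = -236940 + 27145 = -209795 = 1001100110001111101
R = -209795 + (-110078) = -319873; wraps to 204415 = 0110001111001111111
R = −(204415) = -204415 = 1001110000110000001

1001110000110000001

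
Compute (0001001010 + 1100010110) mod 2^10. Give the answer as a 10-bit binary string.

1101100000

  0001001010
+ 1100010110
= 1101100000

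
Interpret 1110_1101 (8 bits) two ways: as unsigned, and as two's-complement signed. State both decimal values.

unsigned = 237, signed = -19

Unsigned: 11101101 = 237.
Signed: MSB=1 → 237 − 256 = -19.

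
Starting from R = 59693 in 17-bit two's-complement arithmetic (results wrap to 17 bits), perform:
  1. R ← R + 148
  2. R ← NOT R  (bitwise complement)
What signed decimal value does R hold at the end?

-59842

Start: R = 59693 = 01110100100101101.
R = 59693 + 148 = 59841 = 01110100111000001
R = NOT 01110100111000001 = 10001011000111110 = -59842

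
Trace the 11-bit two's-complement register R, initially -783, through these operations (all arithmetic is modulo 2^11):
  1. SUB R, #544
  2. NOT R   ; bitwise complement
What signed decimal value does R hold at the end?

-722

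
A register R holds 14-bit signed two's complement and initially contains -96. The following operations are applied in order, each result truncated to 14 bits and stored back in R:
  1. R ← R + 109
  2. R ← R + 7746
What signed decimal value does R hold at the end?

7759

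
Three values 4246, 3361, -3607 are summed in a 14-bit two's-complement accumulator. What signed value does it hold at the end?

4000

4246 + 3361 = 7607 (01110110110111)
7607 + (-3607) = 4000 (00111110100000)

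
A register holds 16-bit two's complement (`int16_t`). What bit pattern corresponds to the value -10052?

|-10052| = 10052 = 0010011101000100 in 16 bits.
Invert the bits: 1101100010111011. Add 1: 1101100010111100.
Check: 1101100010111100 reads as 55484 − 65536 = -10052.

1101100010111100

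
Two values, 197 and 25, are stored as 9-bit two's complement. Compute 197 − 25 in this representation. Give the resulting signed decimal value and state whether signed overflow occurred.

172; no overflow

197 → 011000101
25 → 000011001
Subtract via negate-and-add: invert 000011001 + 1 = 111100111 (i.e. -25).
  011000101
+ 111100111
= 010101100  (discard carry-out 1)
Result 010101100: MSB = 0 → value 172.
Addends (after negating the subtrahend) have opposite signs, so signed overflow cannot occur.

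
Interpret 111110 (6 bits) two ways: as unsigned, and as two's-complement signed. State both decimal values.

unsigned = 62, signed = -2

Unsigned: 111110 = 62.
Signed: MSB=1 → 62 − 64 = -2.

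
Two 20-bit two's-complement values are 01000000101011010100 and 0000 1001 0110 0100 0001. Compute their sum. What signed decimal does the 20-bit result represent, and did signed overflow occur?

303381; no overflow

01000000101011010100 = 264916 (signed)
0000 1001 0110 0100 0001 → 00001001011001000001 = 38465 (signed)
  01000000101011010100
+ 00001001011001000001
= 01001010000100010101
Result 01001010000100010101: MSB = 0 → value 303381.
Both addends are non-negative and so is the stored result: no signed overflow.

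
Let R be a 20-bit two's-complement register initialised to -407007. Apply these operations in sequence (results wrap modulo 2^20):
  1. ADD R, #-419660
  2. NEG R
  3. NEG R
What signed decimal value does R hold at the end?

221909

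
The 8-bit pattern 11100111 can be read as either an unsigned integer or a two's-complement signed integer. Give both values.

Unsigned: 11100111 = 231.
Signed: MSB=1 → 231 − 256 = -25.

unsigned = 231, signed = -25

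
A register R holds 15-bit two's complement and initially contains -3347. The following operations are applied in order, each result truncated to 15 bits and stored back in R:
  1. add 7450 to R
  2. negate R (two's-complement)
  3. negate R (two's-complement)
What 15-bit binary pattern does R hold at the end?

Start: R = -3347 = 111001011101101.
R = -3347 + 7450 = 4103 = 001000000000111
R = −(4103) = -4103 = 110111111111001
R = −(-4103) = 4103 = 001000000000111

001000000000111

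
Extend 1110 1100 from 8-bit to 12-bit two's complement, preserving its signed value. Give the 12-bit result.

111111101100

MSB of 11101100 is 1; replicate it into the new high bits.
1111|11101100 → 111111101100 (still -20).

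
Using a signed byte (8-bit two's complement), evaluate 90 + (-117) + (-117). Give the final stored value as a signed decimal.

90 + (-117) = -27 (11100101)
-27 + (-117) = -144 → wraps to 112 (01110000)

112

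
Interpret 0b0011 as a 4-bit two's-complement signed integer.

MSB is 0, so the value is non-negative: 0011 = 3.

3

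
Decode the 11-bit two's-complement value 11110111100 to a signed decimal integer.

-68

MSB is 1, so the value is negative.
Invert: 00001000011. Add 1: 00001000100 = 68. So the value is −68.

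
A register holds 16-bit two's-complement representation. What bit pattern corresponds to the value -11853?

1101000110110011

|-11853| = 11853 = 0010111001001101 in 16 bits.
Invert the bits: 1101000110110010. Add 1: 1101000110110011.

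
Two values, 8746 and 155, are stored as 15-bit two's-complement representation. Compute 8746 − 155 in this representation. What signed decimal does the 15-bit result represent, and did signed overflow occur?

8591; no overflow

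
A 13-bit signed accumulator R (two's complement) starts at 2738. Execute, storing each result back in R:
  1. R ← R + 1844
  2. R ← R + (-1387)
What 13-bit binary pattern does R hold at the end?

Start: R = 2738 = 0101010110010.
R = 2738 + 1844 = 4582; wraps to -3610 = 1000111100110
R = -3610 + (-1387) = -4997; wraps to 3195 = 0110001111011

0110001111011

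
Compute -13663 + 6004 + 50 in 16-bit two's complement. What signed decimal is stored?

-7609

-13663 + 6004 = -7659 (1110001000010101)
-7659 + 50 = -7609 (1110001001000111)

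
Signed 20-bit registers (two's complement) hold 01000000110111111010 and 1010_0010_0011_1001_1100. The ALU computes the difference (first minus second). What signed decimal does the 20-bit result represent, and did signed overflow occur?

01000000110111111010 = 265722 (signed)
1010_0010_0011_1001_1100 → 10100010001110011100 = -384100 (signed)
Subtract via negate-and-add: invert 10100010001110011100 + 1 = 01011101110001100100 (i.e. 384100).
  01000000110111111010
+ 01011101110001100100
= 10011110101001011110
Result 10011110101001011110: MSB = 1 → 649822 − 1048576 = -398754.
Both addends (after negating the subtrahend) are non-negative but the stored result is negative: signed overflow. The true value 265722 − (-384100) = 649822 lies outside [-524288, 524287].

-398754; overflow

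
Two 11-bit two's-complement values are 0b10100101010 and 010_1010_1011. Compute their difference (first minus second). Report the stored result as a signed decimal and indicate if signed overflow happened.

639; overflow

0b10100101010 → 10100101010 = -726 (signed)
010_1010_1011 → 01010101011 = 683 (signed)
Subtract via negate-and-add: invert 01010101011 + 1 = 10101010101 (i.e. -683).
  10100101010
+ 10101010101
= 01001111111  (discard carry-out 1)
Result 01001111111: MSB = 0 → value 639.
Both addends (after negating the subtrahend) are negative but the stored result is non-negative: signed overflow. The true value -726 − 683 = -1409 lies outside [-1024, 1023].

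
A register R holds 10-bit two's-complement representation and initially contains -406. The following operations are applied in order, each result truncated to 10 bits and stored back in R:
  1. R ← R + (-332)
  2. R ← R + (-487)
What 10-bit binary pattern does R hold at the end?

1100110111

Start: R = -406 = 1001101010.
R = -406 + (-332) = -738; wraps to 286 = 0100011110
R = 286 + (-487) = -201 = 1100110111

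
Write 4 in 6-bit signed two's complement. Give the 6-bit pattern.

4 is non-negative, so write it directly in 6 bits: 000100.

000100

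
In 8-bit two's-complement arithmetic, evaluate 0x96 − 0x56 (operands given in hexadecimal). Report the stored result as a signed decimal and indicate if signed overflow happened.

0x96 = 10010110 = -106 (signed)
0x56 = 01010110 = 86 (signed)
Subtract via negate-and-add: invert 01010110 + 1 = 10101010 (i.e. -86).
  10010110
+ 10101010
= 01000000  (discard carry-out 1)
Result 01000000: MSB = 0 → value 64.
Both addends (after negating the subtrahend) are negative but the stored result is non-negative: signed overflow. The true value -106 − 86 = -192 lies outside [-128, 127].

64; overflow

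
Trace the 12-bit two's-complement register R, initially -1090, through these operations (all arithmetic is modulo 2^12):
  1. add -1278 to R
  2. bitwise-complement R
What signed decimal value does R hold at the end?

-1729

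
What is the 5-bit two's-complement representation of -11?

10101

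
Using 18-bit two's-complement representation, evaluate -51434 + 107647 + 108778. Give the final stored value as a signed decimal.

-97153

-51434 + 107647 = 56213 (001101101110010101)
56213 + 108778 = 164991 → wraps to -97153 (101000010001111111)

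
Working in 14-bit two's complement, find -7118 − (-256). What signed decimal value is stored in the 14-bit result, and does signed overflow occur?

-6862; no overflow

-7118 → 10010000110010
-256 → 11111100000000
Subtract via negate-and-add: invert 11111100000000 + 1 = 00000100000000 (i.e. 256).
  10010000110010
+ 00000100000000
= 10010100110010
Result 10010100110010: MSB = 1 → 9522 − 16384 = -6862.
Addends (after negating the subtrahend) have opposite signs, so signed overflow cannot occur.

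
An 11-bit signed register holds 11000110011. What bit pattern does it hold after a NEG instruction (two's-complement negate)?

00111001101

Invert: 00111001100. Add 1: 00111001101.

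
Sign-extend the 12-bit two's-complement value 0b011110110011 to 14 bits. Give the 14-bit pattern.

00011110110011

MSB of 011110110011 is 0; replicate it into the new high bits.
00|011110110011 → 00011110110011 (still 1971).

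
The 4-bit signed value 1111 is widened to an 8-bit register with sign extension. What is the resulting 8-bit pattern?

11111111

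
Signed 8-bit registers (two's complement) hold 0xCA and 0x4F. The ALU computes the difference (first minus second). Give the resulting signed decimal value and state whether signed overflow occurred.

123; overflow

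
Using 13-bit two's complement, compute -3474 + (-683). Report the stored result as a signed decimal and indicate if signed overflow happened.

4035; overflow

-3474 → 1001001101110
-683 → 1110101010101
  1001001101110
+ 1110101010101
= 0111111000011  (discard carry-out 1)
Result 0111111000011: MSB = 0 → value 4035.
Both addends are negative but the stored result is non-negative: signed overflow. The true value -3474 + (-683) = -4157 lies outside [-4096, 4095].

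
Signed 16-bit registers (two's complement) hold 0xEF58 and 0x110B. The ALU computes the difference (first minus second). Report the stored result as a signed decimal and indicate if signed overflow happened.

-8627; no overflow

0xEF58 = 1110111101011000 = -4264 (signed)
0x110B = 0001000100001011 = 4363 (signed)
Subtract via negate-and-add: invert 0001000100001011 + 1 = 1110111011110101 (i.e. -4363).
  1110111101011000
+ 1110111011110101
= 1101111001001101  (discard carry-out 1)
Result 1101111001001101: MSB = 1 → 56909 − 65536 = -8627.
Both addends (after negating the subtrahend) are negative and so is the stored result: no signed overflow.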